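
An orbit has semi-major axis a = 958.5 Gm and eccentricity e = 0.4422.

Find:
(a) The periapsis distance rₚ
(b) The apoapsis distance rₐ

Convert to SI: a = 958.5 Gm = 9.585e+11 m.
(a) rₚ = a(1 − e) = 9.585e+11 · (1 − 0.4422) = 9.585e+11 · 0.5578 ≈ 5.347e+11 m = 534.7 Gm.
(b) rₐ = a(1 + e) = 9.585e+11 · (1 + 0.4422) = 9.585e+11 · 1.4422 ≈ 1.382e+12 m = 1.382 Tm.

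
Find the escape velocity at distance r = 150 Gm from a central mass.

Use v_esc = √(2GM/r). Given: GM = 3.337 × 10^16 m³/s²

Convert to SI: r = 150 Gm = 1.5e+11 m.
Escape velocity comes from setting total energy to zero: ½v² − GM/r = 0 ⇒ v_esc = √(2GM / r).
v_esc = √(2 · 3.337e+16 / 1.5e+11) m/s ≈ 667 m/s = 667 m/s.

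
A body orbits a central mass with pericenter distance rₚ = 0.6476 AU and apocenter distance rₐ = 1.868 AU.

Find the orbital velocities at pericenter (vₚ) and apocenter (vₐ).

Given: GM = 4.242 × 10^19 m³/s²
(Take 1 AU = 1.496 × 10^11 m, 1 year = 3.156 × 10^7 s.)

Convert to SI: rₚ = 0.6476 AU = 9.6881e+10 m; rₐ = 1.868 AU = 2.79453e+11 m.
Use the vis-viva equation v² = GM(2/r − 1/a) with a = (rₚ + rₐ)/2 = (9.6881e+10 + 2.79453e+11)/2 = 1.88167e+11 m.
vₚ = √(GM · (2/rₚ − 1/a)) = √(4.242e+19 · (2/9.6881e+10 − 1/1.88167e+11)) m/s ≈ 2.55e+04 m/s = 5.38 AU/year.
vₐ = √(GM · (2/rₐ − 1/a)) = √(4.242e+19 · (2/2.79453e+11 − 1/1.88167e+11)) m/s ≈ 8841 m/s = 1.865 AU/year.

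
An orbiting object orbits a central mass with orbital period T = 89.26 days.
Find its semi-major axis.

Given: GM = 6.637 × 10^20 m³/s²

Convert to SI: T = 89.26 days = 7.71206e+06 s.
Invert Kepler's third law: a = (GM · T² / (4π²))^(1/3).
Substituting T = 7.71206e+06 s and GM = 6.637e+20 m³/s²:
a = (6.637e+20 · (7.71206e+06)² / (4π²))^(1/3) m
a ≈ 1e+11 m = 100 Gm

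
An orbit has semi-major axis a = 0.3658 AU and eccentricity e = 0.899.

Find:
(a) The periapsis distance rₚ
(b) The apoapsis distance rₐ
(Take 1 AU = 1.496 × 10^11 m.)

Convert to SI: a = 0.3658 AU = 5.47237e+10 m.
(a) rₚ = a(1 − e) = 5.47237e+10 · (1 − 0.899) = 5.47237e+10 · 0.101 ≈ 5.527e+09 m = 0.03695 AU.
(b) rₐ = a(1 + e) = 5.47237e+10 · (1 + 0.899) = 5.47237e+10 · 1.899 ≈ 1.039e+11 m = 0.6947 AU.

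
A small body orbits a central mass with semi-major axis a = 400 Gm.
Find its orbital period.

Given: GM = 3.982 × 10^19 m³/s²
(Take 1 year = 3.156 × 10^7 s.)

Convert to SI: a = 400 Gm = 4e+11 m.
Kepler's third law: T = 2π √(a³ / GM).
Substituting a = 4e+11 m and GM = 3.982e+19 m³/s²:
T = 2π √((4e+11)³ / 3.982e+19) s
T ≈ 2.519e+08 s = 7.981 years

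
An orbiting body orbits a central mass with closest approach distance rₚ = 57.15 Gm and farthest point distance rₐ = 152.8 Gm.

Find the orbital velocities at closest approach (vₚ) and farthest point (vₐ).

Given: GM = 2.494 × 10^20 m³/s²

Convert to SI: rₚ = 57.15 Gm = 5.715e+10 m; rₐ = 152.8 Gm = 1.528e+11 m.
Use the vis-viva equation v² = GM(2/r − 1/a) with a = (rₚ + rₐ)/2 = (5.715e+10 + 1.528e+11)/2 = 1.04975e+11 m.
vₚ = √(GM · (2/rₚ − 1/a)) = √(2.494e+20 · (2/5.715e+10 − 1/1.04975e+11)) m/s ≈ 7.97e+04 m/s = 79.7 km/s.
vₐ = √(GM · (2/rₐ − 1/a)) = √(2.494e+20 · (2/1.528e+11 − 1/1.04975e+11)) m/s ≈ 2.981e+04 m/s = 29.81 km/s.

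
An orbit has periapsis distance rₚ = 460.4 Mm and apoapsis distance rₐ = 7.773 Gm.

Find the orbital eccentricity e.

Convert to SI: rₚ = 460.4 Mm = 4.604e+08 m; rₐ = 7.773 Gm = 7.773e+09 m.
e = (rₐ − rₚ) / (rₐ + rₚ).
e = (7.773e+09 − 4.604e+08) / (7.773e+09 + 4.604e+08) = 7.3126e+09 / 8.2334e+09 ≈ 0.8882.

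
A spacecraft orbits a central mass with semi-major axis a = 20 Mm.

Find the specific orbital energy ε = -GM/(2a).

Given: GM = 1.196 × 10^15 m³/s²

Convert to SI: a = 20 Mm = 2e+07 m.
ε = −GM / (2a).
ε = −1.196e+15 / (2 · 2e+07) J/kg ≈ -2.99e+07 J/kg = -29.9 MJ/kg.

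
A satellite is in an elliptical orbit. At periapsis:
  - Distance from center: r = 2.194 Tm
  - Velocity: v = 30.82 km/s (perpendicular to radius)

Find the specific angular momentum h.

Convert to SI: r = 2.194 Tm = 2.194e+12 m; v = 30.82 km/s = 30820 m/s.
With v perpendicular to r, h = r · v.
h = 2.194e+12 · 30820 m²/s ≈ 6.762e+16 m²/s.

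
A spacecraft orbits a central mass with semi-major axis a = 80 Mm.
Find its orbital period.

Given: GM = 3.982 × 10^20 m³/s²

Convert to SI: a = 80 Mm = 8e+07 m.
Kepler's third law: T = 2π √(a³ / GM).
Substituting a = 8e+07 m and GM = 3.982e+20 m³/s²:
T = 2π √((8e+07)³ / 3.982e+20) s
T ≈ 225.3 s = 3.755 minutes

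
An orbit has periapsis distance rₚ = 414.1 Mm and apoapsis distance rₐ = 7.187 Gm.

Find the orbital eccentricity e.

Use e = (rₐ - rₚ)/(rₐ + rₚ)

Convert to SI: rₚ = 414.1 Mm = 4.141e+08 m; rₐ = 7.187 Gm = 7.187e+09 m.
e = (rₐ − rₚ) / (rₐ + rₚ).
e = (7.187e+09 − 4.141e+08) / (7.187e+09 + 4.141e+08) = 6.7729e+09 / 7.6011e+09 ≈ 0.891.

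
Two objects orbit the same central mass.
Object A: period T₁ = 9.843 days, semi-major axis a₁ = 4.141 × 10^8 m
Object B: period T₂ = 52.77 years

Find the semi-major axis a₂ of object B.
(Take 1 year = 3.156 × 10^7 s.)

Convert to SI: T₁ = 9.843 days = 850435 s; T₂ = 52.77 years = 1.66542e+09 s.
Kepler's third law: (T₁/T₂)² = (a₁/a₂)³ ⇒ a₂ = a₁ · (T₂/T₁)^(2/3).
T₂/T₁ = 1.66542e+09 / 850435 = 1958.32.
a₂ = 4.141e+08 · (1958.32)^(2/3) m ≈ 6.482e+10 m = 6.482 × 10^10 m.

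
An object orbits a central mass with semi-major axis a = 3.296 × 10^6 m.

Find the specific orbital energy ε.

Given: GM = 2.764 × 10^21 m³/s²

ε = −GM / (2a).
ε = −2.764e+21 / (2 · 3.296e+06) J/kg ≈ -4.193e+14 J/kg = -4.193e+05 GJ/kg.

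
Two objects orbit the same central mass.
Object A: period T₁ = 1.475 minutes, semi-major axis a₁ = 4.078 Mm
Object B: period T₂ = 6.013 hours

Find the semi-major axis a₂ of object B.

Convert to SI: T₁ = 1.475 minutes = 88.5 s; a₁ = 4.078 Mm = 4.078e+06 m; T₂ = 6.013 hours = 21646.8 s.
Kepler's third law: (T₁/T₂)² = (a₁/a₂)³ ⇒ a₂ = a₁ · (T₂/T₁)^(2/3).
T₂/T₁ = 21646.8 / 88.5 = 244.597.
a₂ = 4.078e+06 · (244.597)^(2/3) m ≈ 1.595e+08 m = 159.5 Mm.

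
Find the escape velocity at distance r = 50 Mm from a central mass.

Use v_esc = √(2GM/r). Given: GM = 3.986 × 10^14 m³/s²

Convert to SI: r = 50 Mm = 5e+07 m.
Escape velocity comes from setting total energy to zero: ½v² − GM/r = 0 ⇒ v_esc = √(2GM / r).
v_esc = √(2 · 3.986e+14 / 5e+07) m/s ≈ 3993 m/s = 3.993 km/s.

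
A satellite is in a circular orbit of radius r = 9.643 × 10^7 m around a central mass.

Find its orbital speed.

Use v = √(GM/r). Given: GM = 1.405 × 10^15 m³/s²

For a circular orbit, gravity supplies the centripetal force, so v = √(GM / r).
v = √(1.405e+15 / 9.643e+07) m/s ≈ 3817 m/s = 3.817 km/s.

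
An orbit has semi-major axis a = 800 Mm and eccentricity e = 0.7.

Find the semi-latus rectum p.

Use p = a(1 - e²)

Convert to SI: a = 800 Mm = 8e+08 m.
p = a (1 − e²).
p = 8e+08 · (1 − (0.7)²) = 8e+08 · 0.51 ≈ 4.08e+08 m = 408 Mm.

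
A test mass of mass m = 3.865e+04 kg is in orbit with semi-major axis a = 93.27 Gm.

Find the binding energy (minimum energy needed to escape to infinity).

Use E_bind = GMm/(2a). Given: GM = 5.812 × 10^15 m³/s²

Convert to SI: a = 93.27 Gm = 9.327e+10 m.
Total orbital energy is E = −GMm/(2a); binding energy is E_bind = −E = GMm/(2a).
E_bind = 5.812e+15 · 3.865e+04 / (2 · 9.327e+10) J ≈ 1.204e+09 J = 1.204 GJ.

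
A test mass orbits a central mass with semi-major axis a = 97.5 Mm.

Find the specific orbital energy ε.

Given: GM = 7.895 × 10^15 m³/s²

Convert to SI: a = 97.5 Mm = 9.75e+07 m.
ε = −GM / (2a).
ε = −7.895e+15 / (2 · 9.75e+07) J/kg ≈ -4.049e+07 J/kg = -40.49 MJ/kg.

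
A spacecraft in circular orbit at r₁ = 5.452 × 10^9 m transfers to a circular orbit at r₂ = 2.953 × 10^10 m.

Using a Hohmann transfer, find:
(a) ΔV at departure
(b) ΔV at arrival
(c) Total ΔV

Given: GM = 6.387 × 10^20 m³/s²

Transfer semi-major axis: a_t = (r₁ + r₂)/2 = (5.452e+09 + 2.953e+10)/2 = 1.7491e+10 m.
Circular speeds: v₁ = √(GM/r₁) = 342271 m/s, v₂ = √(GM/r₂) = 147068 m/s.
Transfer speeds (vis-viva v² = GM(2/r − 1/a_t)): v₁ᵗ = 444728 m/s, v₂ᵗ = 82108.4 m/s.
(a) ΔV₁ = |v₁ᵗ − v₁| ≈ 1.025e+05 m/s = 102.5 km/s.
(b) ΔV₂ = |v₂ − v₂ᵗ| ≈ 6.496e+04 m/s = 64.96 km/s.
(c) ΔV_total = ΔV₁ + ΔV₂ ≈ 1.674e+05 m/s = 167.4 km/s.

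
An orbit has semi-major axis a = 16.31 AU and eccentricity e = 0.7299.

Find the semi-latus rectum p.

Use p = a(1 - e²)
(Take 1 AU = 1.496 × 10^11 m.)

Convert to SI: a = 16.31 AU = 2.43998e+12 m.
p = a (1 − e²).
p = 2.43998e+12 · (1 − (0.7299)²) = 2.43998e+12 · 0.467246 ≈ 1.14e+12 m = 7.621 AU.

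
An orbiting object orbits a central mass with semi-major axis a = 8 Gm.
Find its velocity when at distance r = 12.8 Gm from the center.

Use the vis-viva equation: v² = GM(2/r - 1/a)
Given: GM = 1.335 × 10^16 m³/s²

Convert to SI: a = 8 Gm = 8e+09 m; r = 12.8 Gm = 1.28e+10 m.
Vis-viva: v = √(GM · (2/r − 1/a)).
2/r − 1/a = 2/1.28e+10 − 1/8e+09 = 3.125e-11 m⁻¹.
v = √(1.335e+16 · 3.125e-11) m/s ≈ 645.9 m/s = 645.9 m/s.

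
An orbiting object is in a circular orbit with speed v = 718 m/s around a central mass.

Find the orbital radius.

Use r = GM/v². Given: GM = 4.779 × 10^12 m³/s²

For a circular orbit, v² = GM / r, so r = GM / v².
r = 4.779e+12 / (718)² m ≈ 9.27e+06 m = 9.27 Mm.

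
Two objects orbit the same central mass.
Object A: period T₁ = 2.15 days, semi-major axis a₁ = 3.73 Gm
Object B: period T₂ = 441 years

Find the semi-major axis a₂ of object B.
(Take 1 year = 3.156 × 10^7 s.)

Convert to SI: T₁ = 2.15 days = 185760 s; a₁ = 3.73 Gm = 3.73e+09 m; T₂ = 441 years = 1.3918e+10 s.
Kepler's third law: (T₁/T₂)² = (a₁/a₂)³ ⇒ a₂ = a₁ · (T₂/T₁)^(2/3).
T₂/T₁ = 1.3918e+10 / 185760 = 74924.4.
a₂ = 3.73e+09 · (74924.4)^(2/3) m ≈ 6.629e+12 m = 6.629 Tm.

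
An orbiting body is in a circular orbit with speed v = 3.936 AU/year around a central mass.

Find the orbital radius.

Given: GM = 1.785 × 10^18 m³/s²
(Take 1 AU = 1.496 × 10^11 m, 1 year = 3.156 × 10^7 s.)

Convert to SI: v = 3.936 AU/year = 18657.3 m/s.
For a circular orbit, v² = GM / r, so r = GM / v².
r = 1.785e+18 / (18657.3)² m ≈ 5.128e+09 m = 0.03428 AU.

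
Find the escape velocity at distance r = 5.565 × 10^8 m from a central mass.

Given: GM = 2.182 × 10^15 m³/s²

Escape velocity comes from setting total energy to zero: ½v² − GM/r = 0 ⇒ v_esc = √(2GM / r).
v_esc = √(2 · 2.182e+15 / 5.565e+08) m/s ≈ 2800 m/s = 2.8 km/s.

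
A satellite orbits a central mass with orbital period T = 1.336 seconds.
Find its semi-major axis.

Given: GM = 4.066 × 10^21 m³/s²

Invert Kepler's third law: a = (GM · T² / (4π²))^(1/3).
Substituting T = 1.336 s and GM = 4.066e+21 m³/s²:
a = (4.066e+21 · (1.336)² / (4π²))^(1/3) m
a ≈ 5.686e+06 m = 5.686 Mm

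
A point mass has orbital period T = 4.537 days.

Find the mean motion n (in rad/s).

Convert to SI: T = 4.537 days = 391997 s.
n = 2π / T.
n = 2π / 391997 s ≈ 1.603e-05 rad/s.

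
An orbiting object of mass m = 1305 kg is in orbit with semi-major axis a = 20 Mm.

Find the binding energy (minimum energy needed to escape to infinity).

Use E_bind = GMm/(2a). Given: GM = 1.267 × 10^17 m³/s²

Convert to SI: a = 20 Mm = 2e+07 m.
Total orbital energy is E = −GMm/(2a); binding energy is E_bind = −E = GMm/(2a).
E_bind = 1.267e+17 · 1305 / (2 · 2e+07) J ≈ 4.134e+12 J = 4.134 TJ.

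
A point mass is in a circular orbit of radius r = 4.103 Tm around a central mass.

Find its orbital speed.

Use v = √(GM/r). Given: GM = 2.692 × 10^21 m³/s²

Convert to SI: r = 4.103 Tm = 4.103e+12 m.
For a circular orbit, gravity supplies the centripetal force, so v = √(GM / r).
v = √(2.692e+21 / 4.103e+12) m/s ≈ 2.561e+04 m/s = 25.61 km/s.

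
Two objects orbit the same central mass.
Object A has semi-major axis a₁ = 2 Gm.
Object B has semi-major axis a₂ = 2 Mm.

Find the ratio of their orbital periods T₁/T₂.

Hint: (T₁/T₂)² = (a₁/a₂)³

Convert to SI: a₁ = 2 Gm = 2e+09 m; a₂ = 2 Mm = 2e+06 m.
From Kepler's third law, (T₁/T₂)² = (a₁/a₂)³, so T₁/T₂ = (a₁/a₂)^(3/2).
a₁/a₂ = 2e+09 / 2e+06 = 1000.
T₁/T₂ = (1000)^(3/2) ≈ 3.162e+04.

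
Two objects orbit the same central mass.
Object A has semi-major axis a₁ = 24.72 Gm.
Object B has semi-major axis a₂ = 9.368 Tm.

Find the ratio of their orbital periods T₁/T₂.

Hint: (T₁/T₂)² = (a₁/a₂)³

Convert to SI: a₁ = 24.72 Gm = 2.472e+10 m; a₂ = 9.368 Tm = 9.368e+12 m.
From Kepler's third law, (T₁/T₂)² = (a₁/a₂)³, so T₁/T₂ = (a₁/a₂)^(3/2).
a₁/a₂ = 2.472e+10 / 9.368e+12 = 0.00263877.
T₁/T₂ = (0.00263877)^(3/2) ≈ 0.0001356.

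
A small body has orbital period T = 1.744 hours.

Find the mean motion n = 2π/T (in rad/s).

Convert to SI: T = 1.744 hours = 6278.4 s.
n = 2π / T.
n = 2π / 6278.4 s ≈ 0.001001 rad/s.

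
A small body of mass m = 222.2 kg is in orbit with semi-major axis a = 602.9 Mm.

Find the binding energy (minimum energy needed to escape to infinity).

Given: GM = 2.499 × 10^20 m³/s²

Convert to SI: a = 602.9 Mm = 6.029e+08 m.
Total orbital energy is E = −GMm/(2a); binding energy is E_bind = −E = GMm/(2a).
E_bind = 2.499e+20 · 222.2 / (2 · 6.029e+08) J ≈ 4.605e+13 J = 46.05 TJ.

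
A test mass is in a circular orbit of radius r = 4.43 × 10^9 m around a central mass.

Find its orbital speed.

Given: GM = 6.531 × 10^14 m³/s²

For a circular orbit, gravity supplies the centripetal force, so v = √(GM / r).
v = √(6.531e+14 / 4.43e+09) m/s ≈ 384 m/s = 384 m/s.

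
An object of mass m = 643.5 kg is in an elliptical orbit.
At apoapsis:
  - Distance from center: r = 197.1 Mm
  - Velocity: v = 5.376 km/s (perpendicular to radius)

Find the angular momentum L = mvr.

Convert to SI: r = 197.1 Mm = 1.971e+08 m; v = 5.376 km/s = 5376 m/s.
Since v is perpendicular to r, L = m · v · r.
L = 643.5 · 5376 · 1.971e+08 kg·m²/s ≈ 6.819e+14 kg·m²/s.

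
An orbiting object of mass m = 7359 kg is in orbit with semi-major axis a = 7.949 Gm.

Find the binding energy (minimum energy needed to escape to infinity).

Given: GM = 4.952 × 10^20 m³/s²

Convert to SI: a = 7.949 Gm = 7.949e+09 m.
Total orbital energy is E = −GMm/(2a); binding energy is E_bind = −E = GMm/(2a).
E_bind = 4.952e+20 · 7359 / (2 · 7.949e+09) J ≈ 2.292e+14 J = 229.2 TJ.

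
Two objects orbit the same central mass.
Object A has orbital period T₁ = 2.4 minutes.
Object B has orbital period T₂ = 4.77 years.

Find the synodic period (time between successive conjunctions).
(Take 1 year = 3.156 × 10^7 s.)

Convert to SI: T₁ = 2.4 minutes = 144 s; T₂ = 4.77 years = 1.50541e+08 s.
T_syn = |T₁ · T₂ / (T₁ − T₂)|.
T_syn = |144 · 1.50541e+08 / (144 − 1.50541e+08)| s ≈ 144 s = 2.4 minutes.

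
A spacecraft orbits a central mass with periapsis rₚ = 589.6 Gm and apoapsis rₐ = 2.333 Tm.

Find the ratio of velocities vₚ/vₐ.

Convert to SI: rₚ = 589.6 Gm = 5.896e+11 m; rₐ = 2.333 Tm = 2.333e+12 m.
Conservation of angular momentum gives rₚvₚ = rₐvₐ, so vₚ/vₐ = rₐ/rₚ.
vₚ/vₐ = 2.333e+12 / 5.896e+11 ≈ 3.957.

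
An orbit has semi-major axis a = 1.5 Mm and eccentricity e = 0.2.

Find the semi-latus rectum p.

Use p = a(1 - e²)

Convert to SI: a = 1.5 Mm = 1.5e+06 m.
p = a (1 − e²).
p = 1.5e+06 · (1 − (0.2)²) = 1.5e+06 · 0.96 ≈ 1.44e+06 m = 1.44 Mm.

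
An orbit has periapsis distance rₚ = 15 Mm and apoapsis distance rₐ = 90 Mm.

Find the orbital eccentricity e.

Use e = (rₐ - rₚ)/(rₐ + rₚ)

Convert to SI: rₚ = 15 Mm = 1.5e+07 m; rₐ = 90 Mm = 9e+07 m.
e = (rₐ − rₚ) / (rₐ + rₚ).
e = (9e+07 − 1.5e+07) / (9e+07 + 1.5e+07) = 7.5e+07 / 1.05e+08 ≈ 0.7143.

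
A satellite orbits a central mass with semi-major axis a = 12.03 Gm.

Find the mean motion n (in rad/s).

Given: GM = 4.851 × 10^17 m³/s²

Convert to SI: a = 12.03 Gm = 1.203e+10 m.
n = √(GM / a³).
n = √(4.851e+17 / (1.203e+10)³) rad/s ≈ 5.279e-07 rad/s.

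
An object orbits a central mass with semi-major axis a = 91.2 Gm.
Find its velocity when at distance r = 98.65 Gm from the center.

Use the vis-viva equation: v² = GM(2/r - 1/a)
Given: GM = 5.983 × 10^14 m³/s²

Convert to SI: a = 91.2 Gm = 9.12e+10 m; r = 98.65 Gm = 9.865e+10 m.
Vis-viva: v = √(GM · (2/r − 1/a)).
2/r − 1/a = 2/9.865e+10 − 1/9.12e+10 = 9.30878e-12 m⁻¹.
v = √(5.983e+14 · 9.30878e-12) m/s ≈ 74.63 m/s = 74.63 m/s.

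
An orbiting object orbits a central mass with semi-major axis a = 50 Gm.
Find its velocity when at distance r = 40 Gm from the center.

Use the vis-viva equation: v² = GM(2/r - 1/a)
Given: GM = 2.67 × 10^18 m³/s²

Convert to SI: a = 50 Gm = 5e+10 m; r = 40 Gm = 4e+10 m.
Vis-viva: v = √(GM · (2/r − 1/a)).
2/r − 1/a = 2/4e+10 − 1/5e+10 = 3e-11 m⁻¹.
v = √(2.67e+18 · 3e-11) m/s ≈ 8950 m/s = 8.95 km/s.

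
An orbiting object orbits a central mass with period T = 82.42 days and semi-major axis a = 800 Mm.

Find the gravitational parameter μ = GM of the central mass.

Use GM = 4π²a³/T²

Convert to SI: T = 82.42 days = 7.12109e+06 s; a = 800 Mm = 8e+08 m.
GM = 4π² · a³ / T².
GM = 4π² · (8e+08)³ / (7.12109e+06)² m³/s² ≈ 3.986e+14 m³/s² = 3.986 × 10^14 m³/s².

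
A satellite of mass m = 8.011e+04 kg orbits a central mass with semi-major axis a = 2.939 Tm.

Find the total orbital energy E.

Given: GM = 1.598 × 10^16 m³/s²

Convert to SI: a = 2.939 Tm = 2.939e+12 m.
E = −GMm / (2a).
E = −1.598e+16 · 8.011e+04 / (2 · 2.939e+12) J ≈ -2.178e+08 J = -217.8 MJ.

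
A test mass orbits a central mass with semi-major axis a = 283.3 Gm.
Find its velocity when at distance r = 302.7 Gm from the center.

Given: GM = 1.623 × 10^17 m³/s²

Convert to SI: a = 283.3 Gm = 2.833e+11 m; r = 302.7 Gm = 3.027e+11 m.
Vis-viva: v = √(GM · (2/r − 1/a)).
2/r − 1/a = 2/3.027e+11 − 1/2.833e+11 = 3.07737e-12 m⁻¹.
v = √(1.623e+17 · 3.07737e-12) m/s ≈ 706.7 m/s = 706.7 m/s.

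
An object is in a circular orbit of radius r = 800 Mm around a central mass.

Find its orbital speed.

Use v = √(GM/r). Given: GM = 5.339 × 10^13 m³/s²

Convert to SI: r = 800 Mm = 8e+08 m.
For a circular orbit, gravity supplies the centripetal force, so v = √(GM / r).
v = √(5.339e+13 / 8e+08) m/s ≈ 258.3 m/s = 258.3 m/s.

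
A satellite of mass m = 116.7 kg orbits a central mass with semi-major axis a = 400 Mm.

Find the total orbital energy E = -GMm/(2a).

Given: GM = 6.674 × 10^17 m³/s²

Convert to SI: a = 400 Mm = 4e+08 m.
E = −GMm / (2a).
E = −6.674e+17 · 116.7 / (2 · 4e+08) J ≈ -9.736e+10 J = -97.36 GJ.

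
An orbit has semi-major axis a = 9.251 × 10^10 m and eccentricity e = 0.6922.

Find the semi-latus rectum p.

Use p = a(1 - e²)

p = a (1 − e²).
p = 9.251e+10 · (1 − (0.6922)²) = 9.251e+10 · 0.520859 ≈ 4.818e+10 m = 4.818 × 10^10 m.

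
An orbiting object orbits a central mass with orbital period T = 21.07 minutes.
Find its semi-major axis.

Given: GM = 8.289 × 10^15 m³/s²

Convert to SI: T = 21.07 minutes = 1264.2 s.
Invert Kepler's third law: a = (GM · T² / (4π²))^(1/3).
Substituting T = 1264.2 s and GM = 8.289e+15 m³/s²:
a = (8.289e+15 · (1264.2)² / (4π²))^(1/3) m
a ≈ 6.949e+06 m = 6.949 Mm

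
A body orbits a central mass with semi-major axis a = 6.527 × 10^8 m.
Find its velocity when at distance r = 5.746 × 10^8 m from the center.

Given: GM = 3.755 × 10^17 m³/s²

Vis-viva: v = √(GM · (2/r − 1/a)).
2/r − 1/a = 2/5.746e+08 − 1/6.527e+08 = 1.94858e-09 m⁻¹.
v = √(3.755e+17 · 1.94858e-09) m/s ≈ 2.705e+04 m/s = 27.05 km/s.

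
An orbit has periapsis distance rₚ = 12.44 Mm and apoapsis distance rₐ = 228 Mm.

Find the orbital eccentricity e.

Convert to SI: rₚ = 12.44 Mm = 1.244e+07 m; rₐ = 228 Mm = 2.28e+08 m.
e = (rₐ − rₚ) / (rₐ + rₚ).
e = (2.28e+08 − 1.244e+07) / (2.28e+08 + 1.244e+07) = 2.1556e+08 / 2.4044e+08 ≈ 0.8965.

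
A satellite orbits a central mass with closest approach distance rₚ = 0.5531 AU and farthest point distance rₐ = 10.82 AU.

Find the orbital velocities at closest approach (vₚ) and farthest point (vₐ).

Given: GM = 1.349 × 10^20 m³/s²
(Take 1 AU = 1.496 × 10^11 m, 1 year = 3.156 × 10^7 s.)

Convert to SI: rₚ = 0.5531 AU = 8.27438e+10 m; rₐ = 10.82 AU = 1.61867e+12 m.
Use the vis-viva equation v² = GM(2/r − 1/a) with a = (rₚ + rₐ)/2 = (8.27438e+10 + 1.61867e+12)/2 = 8.50708e+11 m.
vₚ = √(GM · (2/rₚ − 1/a)) = √(1.349e+20 · (2/8.27438e+10 − 1/8.50708e+11)) m/s ≈ 5.57e+04 m/s = 11.75 AU/year.
vₐ = √(GM · (2/rₐ − 1/a)) = √(1.349e+20 · (2/1.61867e+12 − 1/8.50708e+11)) m/s ≈ 2847 m/s = 0.6006 AU/year.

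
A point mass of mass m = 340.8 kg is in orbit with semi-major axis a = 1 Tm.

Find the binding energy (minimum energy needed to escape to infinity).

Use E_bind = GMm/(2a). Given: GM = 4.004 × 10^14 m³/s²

Convert to SI: a = 1 Tm = 1e+12 m.
Total orbital energy is E = −GMm/(2a); binding energy is E_bind = −E = GMm/(2a).
E_bind = 4.004e+14 · 340.8 / (2 · 1e+12) J ≈ 6.823e+04 J = 68.23 kJ.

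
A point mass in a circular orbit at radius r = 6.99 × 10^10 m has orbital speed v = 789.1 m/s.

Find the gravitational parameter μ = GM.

For a circular orbit v² = GM/r, so GM = v² · r.
GM = (789.1)² · 6.99e+10 m³/s² ≈ 4.353e+16 m³/s² = 4.353 × 10^16 m³/s².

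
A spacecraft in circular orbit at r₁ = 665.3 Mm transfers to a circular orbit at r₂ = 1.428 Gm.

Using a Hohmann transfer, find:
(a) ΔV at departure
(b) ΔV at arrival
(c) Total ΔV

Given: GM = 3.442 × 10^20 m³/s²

Convert to SI: r₁ = 665.3 Mm = 6.653e+08 m; r₂ = 1.428 Gm = 1.428e+09 m.
Transfer semi-major axis: a_t = (r₁ + r₂)/2 = (6.653e+08 + 1.428e+09)/2 = 1.04665e+09 m.
Circular speeds: v₁ = √(GM/r₁) = 719278 m/s, v₂ = √(GM/r₂) = 490955 m/s.
Transfer speeds (vis-viva v² = GM(2/r − 1/a_t)): v₁ᵗ = 840156 m/s, v₂ᵗ = 391426 m/s.
(a) ΔV₁ = |v₁ᵗ − v₁| ≈ 1.209e+05 m/s = 120.9 km/s.
(b) ΔV₂ = |v₂ − v₂ᵗ| ≈ 9.953e+04 m/s = 99.53 km/s.
(c) ΔV_total = ΔV₁ + ΔV₂ ≈ 2.204e+05 m/s = 220.4 km/s.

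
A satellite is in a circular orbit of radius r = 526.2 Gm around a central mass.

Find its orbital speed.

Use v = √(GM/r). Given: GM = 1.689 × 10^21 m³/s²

Convert to SI: r = 526.2 Gm = 5.262e+11 m.
For a circular orbit, gravity supplies the centripetal force, so v = √(GM / r).
v = √(1.689e+21 / 5.262e+11) m/s ≈ 5.666e+04 m/s = 56.66 km/s.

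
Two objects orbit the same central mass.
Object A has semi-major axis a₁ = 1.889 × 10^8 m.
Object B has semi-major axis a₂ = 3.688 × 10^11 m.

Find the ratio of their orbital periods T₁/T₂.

From Kepler's third law, (T₁/T₂)² = (a₁/a₂)³, so T₁/T₂ = (a₁/a₂)^(3/2).
a₁/a₂ = 1.889e+08 / 3.688e+11 = 0.000512202.
T₁/T₂ = (0.000512202)^(3/2) ≈ 1.159e-05.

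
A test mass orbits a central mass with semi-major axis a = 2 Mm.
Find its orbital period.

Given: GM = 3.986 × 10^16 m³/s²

Convert to SI: a = 2 Mm = 2e+06 m.
Kepler's third law: T = 2π √(a³ / GM).
Substituting a = 2e+06 m and GM = 3.986e+16 m³/s²:
T = 2π √((2e+06)³ / 3.986e+16) s
T ≈ 89.01 s = 1.484 minutes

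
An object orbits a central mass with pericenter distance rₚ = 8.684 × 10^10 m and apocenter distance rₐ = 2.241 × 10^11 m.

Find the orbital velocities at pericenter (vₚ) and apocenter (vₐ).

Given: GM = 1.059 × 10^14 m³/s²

Use the vis-viva equation v² = GM(2/r − 1/a) with a = (rₚ + rₐ)/2 = (8.684e+10 + 2.241e+11)/2 = 1.5547e+11 m.
vₚ = √(GM · (2/rₚ − 1/a)) = √(1.059e+14 · (2/8.684e+10 − 1/1.5547e+11)) m/s ≈ 41.93 m/s = 41.93 m/s.
vₐ = √(GM · (2/rₐ − 1/a)) = √(1.059e+14 · (2/2.241e+11 − 1/1.5547e+11)) m/s ≈ 16.25 m/s = 16.25 m/s.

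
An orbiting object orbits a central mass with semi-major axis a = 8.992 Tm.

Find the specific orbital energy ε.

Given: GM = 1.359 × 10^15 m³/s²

Convert to SI: a = 8.992 Tm = 8.992e+12 m.
ε = −GM / (2a).
ε = −1.359e+15 / (2 · 8.992e+12) J/kg ≈ -75.57 J/kg = -75.57 J/kg.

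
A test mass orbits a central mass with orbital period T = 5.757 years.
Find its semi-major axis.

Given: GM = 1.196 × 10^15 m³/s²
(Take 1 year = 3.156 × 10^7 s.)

Convert to SI: T = 5.757 years = 1.81691e+08 s.
Invert Kepler's third law: a = (GM · T² / (4π²))^(1/3).
Substituting T = 1.81691e+08 s and GM = 1.196e+15 m³/s²:
a = (1.196e+15 · (1.81691e+08)² / (4π²))^(1/3) m
a ≈ 1e+10 m = 10 Gm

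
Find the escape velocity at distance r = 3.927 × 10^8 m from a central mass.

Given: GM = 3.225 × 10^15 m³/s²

Escape velocity comes from setting total energy to zero: ½v² − GM/r = 0 ⇒ v_esc = √(2GM / r).
v_esc = √(2 · 3.225e+15 / 3.927e+08) m/s ≈ 4053 m/s = 4.053 km/s.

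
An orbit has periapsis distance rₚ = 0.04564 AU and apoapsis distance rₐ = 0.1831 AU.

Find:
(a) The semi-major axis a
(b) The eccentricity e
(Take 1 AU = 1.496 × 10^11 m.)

Convert to SI: rₚ = 0.04564 AU = 6.82774e+09 m; rₐ = 0.1831 AU = 2.73918e+10 m.
(a) a = (rₚ + rₐ) / 2 = (6.82774e+09 + 2.73918e+10) / 2 ≈ 1.711e+10 m = 0.1144 AU.
(b) e = (rₐ − rₚ) / (rₐ + rₚ) = (2.73918e+10 − 6.82774e+09) / (2.73918e+10 + 6.82774e+09) ≈ 0.6009.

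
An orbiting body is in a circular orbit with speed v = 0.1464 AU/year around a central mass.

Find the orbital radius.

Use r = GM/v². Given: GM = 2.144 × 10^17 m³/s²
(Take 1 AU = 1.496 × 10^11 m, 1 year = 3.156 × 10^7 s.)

Convert to SI: v = 0.1464 AU/year = 693.962 m/s.
For a circular orbit, v² = GM / r, so r = GM / v².
r = 2.144e+17 / (693.962)² m ≈ 4.452e+11 m = 2.976 AU.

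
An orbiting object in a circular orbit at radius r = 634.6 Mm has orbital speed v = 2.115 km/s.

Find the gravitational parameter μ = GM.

Convert to SI: r = 634.6 Mm = 6.346e+08 m; v = 2.115 km/s = 2115 m/s.
For a circular orbit v² = GM/r, so GM = v² · r.
GM = (2115)² · 6.346e+08 m³/s² ≈ 2.839e+15 m³/s² = 2.839 × 10^15 m³/s².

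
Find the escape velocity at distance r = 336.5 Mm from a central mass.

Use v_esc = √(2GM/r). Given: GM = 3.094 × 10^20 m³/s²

Convert to SI: r = 336.5 Mm = 3.365e+08 m.
Escape velocity comes from setting total energy to zero: ½v² − GM/r = 0 ⇒ v_esc = √(2GM / r).
v_esc = √(2 · 3.094e+20 / 3.365e+08) m/s ≈ 1.356e+06 m/s = 1356 km/s.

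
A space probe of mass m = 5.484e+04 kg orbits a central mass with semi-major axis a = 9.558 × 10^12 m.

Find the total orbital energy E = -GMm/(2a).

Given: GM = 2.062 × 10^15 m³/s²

E = −GMm / (2a).
E = −2.062e+15 · 5.484e+04 / (2 · 9.558e+12) J ≈ -5.915e+06 J = -5.915 MJ.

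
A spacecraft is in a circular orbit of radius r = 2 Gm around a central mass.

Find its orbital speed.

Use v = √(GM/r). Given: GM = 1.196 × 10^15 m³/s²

Convert to SI: r = 2 Gm = 2e+09 m.
For a circular orbit, gravity supplies the centripetal force, so v = √(GM / r).
v = √(1.196e+15 / 2e+09) m/s ≈ 773.3 m/s = 773.3 m/s.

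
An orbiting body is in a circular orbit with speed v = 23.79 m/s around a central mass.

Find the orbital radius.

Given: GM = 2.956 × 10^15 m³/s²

For a circular orbit, v² = GM / r, so r = GM / v².
r = 2.956e+15 / (23.79)² m ≈ 5.223e+12 m = 5.223 Tm.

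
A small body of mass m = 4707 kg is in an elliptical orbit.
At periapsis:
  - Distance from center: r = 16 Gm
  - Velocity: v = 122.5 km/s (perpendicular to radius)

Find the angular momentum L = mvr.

Convert to SI: r = 16 Gm = 1.6e+10 m; v = 122.5 km/s = 122500 m/s.
Since v is perpendicular to r, L = m · v · r.
L = 4707 · 122500 · 1.6e+10 kg·m²/s ≈ 9.226e+18 kg·m²/s.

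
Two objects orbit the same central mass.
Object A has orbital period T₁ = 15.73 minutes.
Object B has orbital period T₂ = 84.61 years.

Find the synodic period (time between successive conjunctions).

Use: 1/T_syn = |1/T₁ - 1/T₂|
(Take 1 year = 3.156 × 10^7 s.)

Convert to SI: T₁ = 15.73 minutes = 943.8 s; T₂ = 84.61 years = 2.67029e+09 s.
T_syn = |T₁ · T₂ / (T₁ − T₂)|.
T_syn = |943.8 · 2.67029e+09 / (943.8 − 2.67029e+09)| s ≈ 943.8 s = 15.73 minutes.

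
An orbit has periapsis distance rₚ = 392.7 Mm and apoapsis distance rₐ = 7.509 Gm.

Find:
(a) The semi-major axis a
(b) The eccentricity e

Convert to SI: rₚ = 392.7 Mm = 3.927e+08 m; rₐ = 7.509 Gm = 7.509e+09 m.
(a) a = (rₚ + rₐ) / 2 = (3.927e+08 + 7.509e+09) / 2 ≈ 3.951e+09 m = 3.951 Gm.
(b) e = (rₐ − rₚ) / (rₐ + rₚ) = (7.509e+09 − 3.927e+08) / (7.509e+09 + 3.927e+08) ≈ 0.9006.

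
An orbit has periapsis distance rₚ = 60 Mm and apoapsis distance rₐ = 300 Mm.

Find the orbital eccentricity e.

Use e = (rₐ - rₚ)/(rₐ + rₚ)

Convert to SI: rₚ = 60 Mm = 6e+07 m; rₐ = 300 Mm = 3e+08 m.
e = (rₐ − rₚ) / (rₐ + rₚ).
e = (3e+08 − 6e+07) / (3e+08 + 6e+07) = 2.4e+08 / 3.6e+08 ≈ 0.6667.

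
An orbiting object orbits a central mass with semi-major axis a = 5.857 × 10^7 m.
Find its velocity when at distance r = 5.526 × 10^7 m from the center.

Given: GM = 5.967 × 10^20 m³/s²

Vis-viva: v = √(GM · (2/r − 1/a)).
2/r − 1/a = 2/5.526e+07 − 1/5.857e+07 = 1.9119e-08 m⁻¹.
v = √(5.967e+20 · 1.9119e-08) m/s ≈ 3.378e+06 m/s = 3378 km/s.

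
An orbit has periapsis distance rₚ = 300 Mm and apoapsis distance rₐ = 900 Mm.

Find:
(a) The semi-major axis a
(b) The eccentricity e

Convert to SI: rₚ = 300 Mm = 3e+08 m; rₐ = 900 Mm = 9e+08 m.
(a) a = (rₚ + rₐ) / 2 = (3e+08 + 9e+08) / 2 ≈ 6e+08 m = 600 Mm.
(b) e = (rₐ − rₚ) / (rₐ + rₚ) = (9e+08 − 3e+08) / (9e+08 + 3e+08) ≈ 0.5.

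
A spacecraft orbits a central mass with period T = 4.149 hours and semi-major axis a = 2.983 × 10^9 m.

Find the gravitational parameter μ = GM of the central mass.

Convert to SI: T = 4.149 hours = 14936.4 s.
GM = 4π² · a³ / T².
GM = 4π² · (2.983e+09)³ / (14936.4)² m³/s² ≈ 4.697e+21 m³/s² = 4.697 × 10^21 m³/s².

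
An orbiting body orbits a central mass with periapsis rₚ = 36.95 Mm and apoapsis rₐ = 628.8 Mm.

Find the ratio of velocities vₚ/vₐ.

Convert to SI: rₚ = 36.95 Mm = 3.695e+07 m; rₐ = 628.8 Mm = 6.288e+08 m.
Conservation of angular momentum gives rₚvₚ = rₐvₐ, so vₚ/vₐ = rₐ/rₚ.
vₚ/vₐ = 6.288e+08 / 3.695e+07 ≈ 17.02.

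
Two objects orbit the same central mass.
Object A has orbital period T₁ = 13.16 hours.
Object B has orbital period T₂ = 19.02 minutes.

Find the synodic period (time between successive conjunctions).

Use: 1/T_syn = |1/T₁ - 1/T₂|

Convert to SI: T₁ = 13.16 hours = 47376 s; T₂ = 19.02 minutes = 1141.2 s.
T_syn = |T₁ · T₂ / (T₁ − T₂)|.
T_syn = |47376 · 1141.2 / (47376 − 1141.2)| s ≈ 1169 s = 19.49 minutes.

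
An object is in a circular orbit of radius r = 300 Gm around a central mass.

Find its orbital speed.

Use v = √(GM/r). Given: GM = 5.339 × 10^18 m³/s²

Convert to SI: r = 300 Gm = 3e+11 m.
For a circular orbit, gravity supplies the centripetal force, so v = √(GM / r).
v = √(5.339e+18 / 3e+11) m/s ≈ 4219 m/s = 4.219 km/s.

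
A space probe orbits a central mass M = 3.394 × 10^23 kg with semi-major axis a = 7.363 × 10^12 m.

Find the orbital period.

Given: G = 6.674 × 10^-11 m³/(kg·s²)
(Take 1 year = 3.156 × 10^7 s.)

GM = G · M = 6.674e-11 · 3.394e+23 = 2.26516e+13 m³/s².
Kepler's third law: T = 2π √(a³ / GM).
Substituting a = 7.363e+12 m and GM = 2.26516e+13 m³/s²:
T = 2π √((7.363e+12)³ / 2.26516e+13) s
T ≈ 2.638e+13 s = 8.357e+05 years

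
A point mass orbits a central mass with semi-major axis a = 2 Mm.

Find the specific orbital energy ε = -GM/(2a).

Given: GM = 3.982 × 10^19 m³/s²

Convert to SI: a = 2 Mm = 2e+06 m.
ε = −GM / (2a).
ε = −3.982e+19 / (2 · 2e+06) J/kg ≈ -9.955e+12 J/kg = -9955 GJ/kg.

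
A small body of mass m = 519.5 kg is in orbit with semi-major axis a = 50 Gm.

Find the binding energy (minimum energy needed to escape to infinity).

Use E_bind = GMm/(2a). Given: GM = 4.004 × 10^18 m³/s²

Convert to SI: a = 50 Gm = 5e+10 m.
Total orbital energy is E = −GMm/(2a); binding energy is E_bind = −E = GMm/(2a).
E_bind = 4.004e+18 · 519.5 / (2 · 5e+10) J ≈ 2.08e+10 J = 20.8 GJ.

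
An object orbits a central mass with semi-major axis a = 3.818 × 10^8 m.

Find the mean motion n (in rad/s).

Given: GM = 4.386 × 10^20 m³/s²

n = √(GM / a³).
n = √(4.386e+20 / (3.818e+08)³) rad/s ≈ 0.002807 rad/s.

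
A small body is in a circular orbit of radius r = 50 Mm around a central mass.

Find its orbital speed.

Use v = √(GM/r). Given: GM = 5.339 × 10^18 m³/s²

Convert to SI: r = 50 Mm = 5e+07 m.
For a circular orbit, gravity supplies the centripetal force, so v = √(GM / r).
v = √(5.339e+18 / 5e+07) m/s ≈ 3.268e+05 m/s = 326.8 km/s.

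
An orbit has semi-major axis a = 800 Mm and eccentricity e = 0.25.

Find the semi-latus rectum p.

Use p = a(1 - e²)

Convert to SI: a = 800 Mm = 8e+08 m.
p = a (1 − e²).
p = 8e+08 · (1 − (0.25)²) = 8e+08 · 0.9375 ≈ 7.5e+08 m = 750 Mm.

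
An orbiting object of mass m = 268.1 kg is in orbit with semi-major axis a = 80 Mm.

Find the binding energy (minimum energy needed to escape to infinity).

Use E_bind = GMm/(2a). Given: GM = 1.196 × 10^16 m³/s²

Convert to SI: a = 80 Mm = 8e+07 m.
Total orbital energy is E = −GMm/(2a); binding energy is E_bind = −E = GMm/(2a).
E_bind = 1.196e+16 · 268.1 / (2 · 8e+07) J ≈ 2.004e+10 J = 20.04 GJ.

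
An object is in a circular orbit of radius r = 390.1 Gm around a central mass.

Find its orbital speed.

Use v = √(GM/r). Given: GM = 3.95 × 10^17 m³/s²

Convert to SI: r = 390.1 Gm = 3.901e+11 m.
For a circular orbit, gravity supplies the centripetal force, so v = √(GM / r).
v = √(3.95e+17 / 3.901e+11) m/s ≈ 1006 m/s = 1.006 km/s.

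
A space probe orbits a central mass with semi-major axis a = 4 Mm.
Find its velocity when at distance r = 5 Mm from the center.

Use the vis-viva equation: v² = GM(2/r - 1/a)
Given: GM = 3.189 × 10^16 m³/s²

Convert to SI: a = 4 Mm = 4e+06 m; r = 5 Mm = 5e+06 m.
Vis-viva: v = √(GM · (2/r − 1/a)).
2/r − 1/a = 2/5e+06 − 1/4e+06 = 1.5e-07 m⁻¹.
v = √(3.189e+16 · 1.5e-07) m/s ≈ 6.916e+04 m/s = 69.16 km/s.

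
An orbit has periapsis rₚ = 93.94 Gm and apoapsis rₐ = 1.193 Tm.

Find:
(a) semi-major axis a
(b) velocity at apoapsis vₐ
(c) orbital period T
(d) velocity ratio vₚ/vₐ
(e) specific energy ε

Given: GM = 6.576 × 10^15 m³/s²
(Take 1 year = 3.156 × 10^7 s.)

Convert to SI: rₚ = 93.94 Gm = 9.394e+10 m; rₐ = 1.193 Tm = 1.193e+12 m.
(a) a = (rₚ + rₐ)/2 = (9.394e+10 + 1.193e+12)/2 ≈ 6.435e+11 m
(b) With a = (rₚ + rₐ)/2 = 6.4347e+11 m, vₐ = √(GM (2/rₐ − 1/a)) = √(6.576e+15 · (2/1.193e+12 − 1/6.4347e+11)) m/s ≈ 28.37 m/s
(c) With a = (rₚ + rₐ)/2 = 6.4347e+11 m, T = 2π √(a³/GM) = 2π √((6.4347e+11)³/6.576e+15) s ≈ 3.999e+10 s
(d) Conservation of angular momentum (rₚvₚ = rₐvₐ) gives vₚ/vₐ = rₐ/rₚ = 1.193e+12/9.394e+10 ≈ 12.7
(e) With a = (rₚ + rₐ)/2 = 6.4347e+11 m, ε = −GM/(2a) = −6.576e+15/(2 · 6.4347e+11) J/kg ≈ -5110 J/kg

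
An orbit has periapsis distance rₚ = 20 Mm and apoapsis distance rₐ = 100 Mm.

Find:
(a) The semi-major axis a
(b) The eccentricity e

Convert to SI: rₚ = 20 Mm = 2e+07 m; rₐ = 100 Mm = 1e+08 m.
(a) a = (rₚ + rₐ) / 2 = (2e+07 + 1e+08) / 2 ≈ 6e+07 m = 60 Mm.
(b) e = (rₐ − rₚ) / (rₐ + rₚ) = (1e+08 − 2e+07) / (1e+08 + 2e+07) ≈ 0.6667.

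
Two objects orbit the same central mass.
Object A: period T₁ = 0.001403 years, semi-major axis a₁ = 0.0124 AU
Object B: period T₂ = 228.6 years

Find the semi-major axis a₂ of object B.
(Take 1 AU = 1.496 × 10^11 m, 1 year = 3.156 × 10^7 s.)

Convert to SI: T₁ = 0.001403 years = 44278.7 s; a₁ = 0.0124 AU = 1.85504e+09 m; T₂ = 228.6 years = 7.21462e+09 s.
Kepler's third law: (T₁/T₂)² = (a₁/a₂)³ ⇒ a₂ = a₁ · (T₂/T₁)^(2/3).
T₂/T₁ = 7.21462e+09 / 44278.7 = 162937.
a₂ = 1.85504e+09 · (162937)^(2/3) m ≈ 5.534e+12 m = 36.99 AU.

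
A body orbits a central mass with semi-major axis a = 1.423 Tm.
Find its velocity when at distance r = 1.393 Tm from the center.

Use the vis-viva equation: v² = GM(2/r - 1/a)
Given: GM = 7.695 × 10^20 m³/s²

Convert to SI: a = 1.423 Tm = 1.423e+12 m; r = 1.393 Tm = 1.393e+12 m.
Vis-viva: v = √(GM · (2/r − 1/a)).
2/r − 1/a = 2/1.393e+12 − 1/1.423e+12 = 7.33009e-13 m⁻¹.
v = √(7.695e+20 · 7.33009e-13) m/s ≈ 2.375e+04 m/s = 23.75 km/s.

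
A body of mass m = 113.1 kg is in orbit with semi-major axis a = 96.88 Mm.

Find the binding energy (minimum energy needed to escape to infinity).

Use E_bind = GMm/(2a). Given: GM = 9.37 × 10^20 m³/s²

Convert to SI: a = 96.88 Mm = 9.688e+07 m.
Total orbital energy is E = −GMm/(2a); binding energy is E_bind = −E = GMm/(2a).
E_bind = 9.37e+20 · 113.1 / (2 · 9.688e+07) J ≈ 5.469e+14 J = 546.9 TJ.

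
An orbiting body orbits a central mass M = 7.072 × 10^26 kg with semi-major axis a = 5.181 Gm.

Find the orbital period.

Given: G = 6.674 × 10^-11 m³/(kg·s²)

Convert to SI: a = 5.181 Gm = 5.181e+09 m.
GM = G · M = 6.674e-11 · 7.072e+26 = 4.71985e+16 m³/s².
Kepler's third law: T = 2π √(a³ / GM).
Substituting a = 5.181e+09 m and GM = 4.71985e+16 m³/s²:
T = 2π √((5.181e+09)³ / 4.71985e+16) s
T ≈ 1.079e+07 s = 124.8 days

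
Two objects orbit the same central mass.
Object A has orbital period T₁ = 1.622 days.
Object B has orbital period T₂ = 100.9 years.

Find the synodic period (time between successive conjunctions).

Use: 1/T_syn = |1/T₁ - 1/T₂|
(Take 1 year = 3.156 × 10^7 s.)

Convert to SI: T₁ = 1.622 days = 140141 s; T₂ = 100.9 years = 3.1844e+09 s.
T_syn = |T₁ · T₂ / (T₁ − T₂)|.
T_syn = |140141 · 3.1844e+09 / (140141 − 3.1844e+09)| s ≈ 1.401e+05 s = 1.622 days.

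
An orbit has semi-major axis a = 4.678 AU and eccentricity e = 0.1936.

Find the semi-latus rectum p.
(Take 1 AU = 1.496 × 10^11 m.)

Convert to SI: a = 4.678 AU = 6.99829e+11 m.
p = a (1 − e²).
p = 6.99829e+11 · (1 − (0.1936)²) = 6.99829e+11 · 0.962519 ≈ 6.736e+11 m = 4.503 AU.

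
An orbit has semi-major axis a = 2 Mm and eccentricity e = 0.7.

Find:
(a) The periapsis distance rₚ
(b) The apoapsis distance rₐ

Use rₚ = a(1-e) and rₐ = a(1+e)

Convert to SI: a = 2 Mm = 2e+06 m.
(a) rₚ = a(1 − e) = 2e+06 · (1 − 0.7) = 2e+06 · 0.3 ≈ 6e+05 m = 600 km.
(b) rₐ = a(1 + e) = 2e+06 · (1 + 0.7) = 2e+06 · 1.7 ≈ 3.4e+06 m = 3.4 Mm.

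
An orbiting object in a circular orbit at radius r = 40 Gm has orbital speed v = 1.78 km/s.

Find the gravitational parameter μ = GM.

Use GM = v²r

Convert to SI: r = 40 Gm = 4e+10 m; v = 1.78 km/s = 1780 m/s.
For a circular orbit v² = GM/r, so GM = v² · r.
GM = (1780)² · 4e+10 m³/s² ≈ 1.267e+17 m³/s² = 1.267 × 10^17 m³/s².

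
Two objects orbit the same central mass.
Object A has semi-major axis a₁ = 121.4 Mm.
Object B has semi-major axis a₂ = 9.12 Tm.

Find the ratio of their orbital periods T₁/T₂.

Convert to SI: a₁ = 121.4 Mm = 1.214e+08 m; a₂ = 9.12 Tm = 9.12e+12 m.
From Kepler's third law, (T₁/T₂)² = (a₁/a₂)³, so T₁/T₂ = (a₁/a₂)^(3/2).
a₁/a₂ = 1.214e+08 / 9.12e+12 = 1.33114e-05.
T₁/T₂ = (1.33114e-05)^(3/2) ≈ 4.857e-08.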